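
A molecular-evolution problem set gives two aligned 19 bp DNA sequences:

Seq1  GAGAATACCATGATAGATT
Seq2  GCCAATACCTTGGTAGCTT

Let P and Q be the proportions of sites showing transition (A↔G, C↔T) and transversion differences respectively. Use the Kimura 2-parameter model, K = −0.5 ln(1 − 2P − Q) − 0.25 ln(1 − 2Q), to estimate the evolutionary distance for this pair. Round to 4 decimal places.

The sequences differ at positions 2 (A/C, transversion), 3 (G/C, transversion), 10 (A/T, transversion), 13 (A/G, transition), 17 (A/C, transversion).
Of the 5 differences, 1 transition and 4 transversions over 19 sites: P = 1/19 = 0.052632, Q = 4/19 = 0.210526.
d = −0.5·ln(0.684210) − 0.25·ln(0.578948) = −0.5·(-0.379490) − 0.25·(-0.546543) = 0.3264.

0.3264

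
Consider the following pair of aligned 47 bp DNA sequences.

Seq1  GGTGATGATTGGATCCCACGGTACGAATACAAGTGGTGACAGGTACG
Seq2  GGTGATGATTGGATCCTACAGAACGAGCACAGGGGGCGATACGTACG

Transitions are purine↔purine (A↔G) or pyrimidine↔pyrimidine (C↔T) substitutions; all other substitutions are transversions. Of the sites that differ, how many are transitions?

7

Mismatches occur at site 17 (C/T, transition), site 20 (G/A, transition), site 22 (T/A, transversion), site 27 (A/G, transition), site 28 (T/C, transition), site 32 (A/G, transition), site 34 (T/G, transversion), site 37 (T/C, transition), site 40 (C/T, transition), site 42 (G/C, transversion).
Of the 10 differences, 7 transitions and 3 transversions, so the answer is 7.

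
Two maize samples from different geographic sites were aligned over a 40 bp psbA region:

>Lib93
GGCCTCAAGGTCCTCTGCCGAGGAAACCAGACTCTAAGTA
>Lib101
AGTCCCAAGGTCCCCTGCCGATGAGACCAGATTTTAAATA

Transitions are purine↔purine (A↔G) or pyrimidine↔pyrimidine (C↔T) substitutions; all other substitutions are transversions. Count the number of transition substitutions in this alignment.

The sequences differ at positions 1 (G/A, transition), 3 (C/T, transition), 5 (T/C, transition), 14 (T/C, transition), 22 (G/T, transversion), 25 (A/G, transition), 32 (C/T, transition), 34 (C/T, transition), 38 (G/A, transition).
Of the 9 differences, 8 transitions and 1 transversion, so the answer is 8.

8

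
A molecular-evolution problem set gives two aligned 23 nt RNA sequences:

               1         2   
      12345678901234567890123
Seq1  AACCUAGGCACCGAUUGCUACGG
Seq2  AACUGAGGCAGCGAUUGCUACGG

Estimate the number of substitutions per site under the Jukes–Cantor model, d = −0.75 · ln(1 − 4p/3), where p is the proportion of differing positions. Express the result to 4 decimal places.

0.1433

Differing sites — 4:C/U; 5:U/G; 11:C/G.
p = 3/23 = 0.130435.
d = −0.75 · ln(1 − (4/3)·0.130435) = −0.75 · ln(0.826087) = −0.75 · (-0.191055) = 0.1433.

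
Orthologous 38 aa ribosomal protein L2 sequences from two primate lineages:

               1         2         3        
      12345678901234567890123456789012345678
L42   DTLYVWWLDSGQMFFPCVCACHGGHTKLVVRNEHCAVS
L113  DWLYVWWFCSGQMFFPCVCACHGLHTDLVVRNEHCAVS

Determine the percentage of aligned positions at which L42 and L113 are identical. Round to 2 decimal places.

The sequences differ at positions 2 (T/W), 8 (L/F), 9 (D/C), 24 (G/L), 27 (K/D).
33 of the 38 sites match, so the percent identity is 33/38 × 100 = 86.84%.

86.84%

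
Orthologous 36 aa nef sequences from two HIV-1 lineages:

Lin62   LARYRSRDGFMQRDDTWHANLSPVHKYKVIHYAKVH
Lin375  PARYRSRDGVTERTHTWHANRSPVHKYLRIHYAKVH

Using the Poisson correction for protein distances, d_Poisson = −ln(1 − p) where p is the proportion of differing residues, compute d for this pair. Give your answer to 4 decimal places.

Differing sites — 1:L/P; 10:F/V; 11:M/T; 12:Q/E; 14:D/T; 15:D/H; 21:L/R; 28:K/L; 29:V/R.
p = 9/36 = 0.250000.
d = −ln(1 − 0.250000) = −ln(0.750000) = 0.2877.

0.2877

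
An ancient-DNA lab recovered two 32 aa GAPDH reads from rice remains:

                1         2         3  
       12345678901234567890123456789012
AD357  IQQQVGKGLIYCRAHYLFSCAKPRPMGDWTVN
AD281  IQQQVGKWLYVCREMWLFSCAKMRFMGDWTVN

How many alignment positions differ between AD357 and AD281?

8

The sequences differ at positions 8 (G/W), 10 (I/Y), 11 (Y/V), 14 (A/E), 15 (H/M), 16 (Y/W), 23 (P/M), 25 (P/F).
That gives 8 mismatches out of 32 aligned sites, so the Hamming distance is 8.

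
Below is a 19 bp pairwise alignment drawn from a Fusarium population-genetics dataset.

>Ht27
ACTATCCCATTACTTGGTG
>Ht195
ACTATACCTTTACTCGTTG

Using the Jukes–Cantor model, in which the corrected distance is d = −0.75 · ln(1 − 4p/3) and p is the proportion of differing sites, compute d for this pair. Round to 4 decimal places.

The sequences differ at positions 6 (C/A), 9 (A/T), 15 (T/C), 17 (G/T).
p = 4/19 = 0.210526.
d = −0.75 · ln(1 − (4/3)·0.210526) = −0.75 · ln(0.719299) = −0.75 · (-0.329478) = 0.2471.

0.2471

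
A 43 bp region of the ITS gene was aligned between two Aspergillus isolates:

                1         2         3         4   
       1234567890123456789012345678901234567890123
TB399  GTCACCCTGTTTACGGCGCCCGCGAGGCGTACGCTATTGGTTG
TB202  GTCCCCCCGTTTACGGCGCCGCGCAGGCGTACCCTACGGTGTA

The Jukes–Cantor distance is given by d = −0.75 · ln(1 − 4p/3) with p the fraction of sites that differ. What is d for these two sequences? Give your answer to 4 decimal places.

0.3490

The sequences differ at positions 4 (A/C), 8 (T/C), 21 (C/G), 22 (G/C), 23 (C/G), 24 (G/C), 33 (G/C), 37 (T/C), 38 (T/G), 40 (G/T), 41 (T/G), 43 (G/A).
p = 12/43 = 0.279070.
d = −0.75 · ln(1 − (4/3)·0.279070) = −0.75 · ln(0.627907) = −0.75 · (-0.465363) = 0.3490.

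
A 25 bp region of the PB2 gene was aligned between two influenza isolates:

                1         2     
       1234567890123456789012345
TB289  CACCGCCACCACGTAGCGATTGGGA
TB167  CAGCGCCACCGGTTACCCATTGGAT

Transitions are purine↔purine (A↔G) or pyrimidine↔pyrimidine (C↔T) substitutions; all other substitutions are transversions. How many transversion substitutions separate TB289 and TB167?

6

The sequences differ at positions 3 (C/G, transversion), 11 (A/G, transition), 12 (C/G, transversion), 13 (G/T, transversion), 16 (G/C, transversion), 18 (G/C, transversion), 24 (G/A, transition), 25 (A/T, transversion).
Of the 8 differences, 2 transitions and 6 transversions, so the answer is 6.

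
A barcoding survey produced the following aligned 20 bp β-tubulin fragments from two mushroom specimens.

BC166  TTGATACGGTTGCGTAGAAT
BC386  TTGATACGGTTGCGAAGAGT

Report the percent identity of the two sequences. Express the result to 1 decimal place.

90.0%

Mismatches occur at site 15 (T↔A), site 19 (A↔G).
18 of the 20 sites match, so the percent identity is 18/20 × 100 = 90.0%.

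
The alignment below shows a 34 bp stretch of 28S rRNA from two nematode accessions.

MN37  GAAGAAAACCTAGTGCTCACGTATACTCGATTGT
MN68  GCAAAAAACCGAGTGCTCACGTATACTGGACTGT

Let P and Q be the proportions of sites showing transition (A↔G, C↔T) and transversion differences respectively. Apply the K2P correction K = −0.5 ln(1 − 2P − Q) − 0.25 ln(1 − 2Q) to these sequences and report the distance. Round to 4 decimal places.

0.1638

Differing sites — 2:A/C (Tv); 4:G/A (Ti); 11:T/G (Tv); 28:C/G (Tv); 31:T/C (Ti).
Of the 5 differences, 2 transitions and 3 transversions over 34 sites: P = 2/34 = 0.058824, Q = 3/34 = 0.088235.
d = −0.5·ln(0.794117) − 0.25·ln(0.823530) = −0.5·(-0.230524) − 0.25·(-0.194155) = 0.1638.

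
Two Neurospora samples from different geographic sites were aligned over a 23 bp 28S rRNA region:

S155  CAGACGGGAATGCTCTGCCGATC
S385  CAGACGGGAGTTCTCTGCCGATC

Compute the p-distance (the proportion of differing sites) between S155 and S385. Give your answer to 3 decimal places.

Mismatches occur at site 10 (A/G), site 12 (G/T).
There are 2 differences over 23 sites, so p = 2/23 = 0.087.

0.087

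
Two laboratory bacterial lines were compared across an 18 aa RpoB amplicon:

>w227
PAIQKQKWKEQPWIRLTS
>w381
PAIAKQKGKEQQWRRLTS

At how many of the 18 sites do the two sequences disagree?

4

Differing sites — 4:Q/A; 8:W/G; 12:P/Q; 14:I/R.
That gives 4 mismatches out of 18 aligned sites, so the Hamming distance is 4.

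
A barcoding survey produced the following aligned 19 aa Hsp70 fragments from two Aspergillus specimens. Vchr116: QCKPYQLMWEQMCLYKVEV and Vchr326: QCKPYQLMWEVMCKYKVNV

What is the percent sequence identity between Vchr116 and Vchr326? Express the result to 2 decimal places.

Differing sites — 11:Q/V; 14:L/K; 18:E/N.
16 of the 19 sites match, so the percent identity is 16/19 × 100 = 84.21%.

84.21%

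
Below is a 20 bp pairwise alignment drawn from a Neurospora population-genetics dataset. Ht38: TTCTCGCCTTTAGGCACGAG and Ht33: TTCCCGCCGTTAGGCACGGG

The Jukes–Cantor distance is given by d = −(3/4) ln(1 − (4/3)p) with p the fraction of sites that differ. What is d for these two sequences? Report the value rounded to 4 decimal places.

The sequences differ at positions 4 (T/C), 9 (T/G), 19 (A/G).
p = 3/20 = 0.150000.
d = −0.75 · ln(1 − (4/3)·0.150000) = −0.75 · ln(0.800000) = −0.75 · (-0.223144) = 0.1674.

0.1674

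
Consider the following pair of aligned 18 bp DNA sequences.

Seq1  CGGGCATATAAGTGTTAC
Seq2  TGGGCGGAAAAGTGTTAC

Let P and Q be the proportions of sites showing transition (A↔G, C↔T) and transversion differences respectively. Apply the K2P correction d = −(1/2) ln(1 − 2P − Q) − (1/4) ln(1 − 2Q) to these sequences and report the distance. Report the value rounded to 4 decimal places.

Differing sites — 1:C/T (Ti); 6:A/G (Ti); 7:T/G (Tv); 9:T/A (Tv).
Of the 4 differences, 2 transitions and 2 transversions over 18 sites: P = 2/18 = 0.111111, Q = 2/18 = 0.111111.
d = −0.5·ln(0.666667) − 0.25·ln(0.777778) = −0.5·(-0.405465) − 0.25·(-0.251314) = 0.2656.

0.2656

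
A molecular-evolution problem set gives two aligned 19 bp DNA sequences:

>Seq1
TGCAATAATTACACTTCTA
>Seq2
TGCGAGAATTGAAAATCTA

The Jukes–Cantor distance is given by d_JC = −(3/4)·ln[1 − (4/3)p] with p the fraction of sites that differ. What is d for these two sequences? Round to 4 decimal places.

0.4099

Mismatches occur at site 4 (A/G), site 6 (T/G), site 11 (A/G), site 12 (C/A), site 14 (C/A), site 15 (T/A).
p = 6/19 = 0.315789.
d = −0.75 · ln(1 − (4/3)·0.315789) = −0.75 · ln(0.578948) = −0.75 · (-0.546543) = 0.4099.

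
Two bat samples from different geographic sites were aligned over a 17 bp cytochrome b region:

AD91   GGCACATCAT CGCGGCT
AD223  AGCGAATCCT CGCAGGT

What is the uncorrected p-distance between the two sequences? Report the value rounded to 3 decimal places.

Mismatches occur at site 1 (G→A), site 4 (A→G), site 5 (C→A), site 9 (A→C), site 14 (G→A), site 16 (C→G).
There are 6 differences over 17 sites, so p = 6/17 = 0.353.

0.353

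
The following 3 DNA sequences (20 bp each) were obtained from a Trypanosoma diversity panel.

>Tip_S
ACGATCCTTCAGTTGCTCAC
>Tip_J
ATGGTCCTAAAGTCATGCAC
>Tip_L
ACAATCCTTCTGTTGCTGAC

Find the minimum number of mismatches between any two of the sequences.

3

Pairwise Hamming distances:
  Tip_S vs Tip_J: 8
  Tip_S vs Tip_L: 3
  Tip_J vs Tip_L: 11
The smallest is 3, between Tip_S and Tip_L.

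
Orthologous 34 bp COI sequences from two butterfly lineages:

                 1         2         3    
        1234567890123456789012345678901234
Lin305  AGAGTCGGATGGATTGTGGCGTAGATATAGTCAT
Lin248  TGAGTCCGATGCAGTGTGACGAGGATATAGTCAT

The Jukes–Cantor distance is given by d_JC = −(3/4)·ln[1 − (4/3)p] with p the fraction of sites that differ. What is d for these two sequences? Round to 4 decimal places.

0.2407

The sequences differ at positions 1 (A/T), 7 (G/C), 12 (G/C), 14 (T/G), 19 (G/A), 22 (T/A), 23 (A/G).
p = 7/34 = 0.205882.
d = −0.75 · ln(1 − (4/3)·0.205882) = −0.75 · ln(0.725491) = −0.75 · (-0.320907) = 0.2407.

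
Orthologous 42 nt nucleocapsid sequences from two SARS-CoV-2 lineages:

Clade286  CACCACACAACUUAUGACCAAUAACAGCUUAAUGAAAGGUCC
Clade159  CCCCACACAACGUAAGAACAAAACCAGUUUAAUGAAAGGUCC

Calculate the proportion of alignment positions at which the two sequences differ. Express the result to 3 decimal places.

0.167

The sequences differ at positions 2 (A/C), 12 (U/G), 15 (U/A), 18 (C/A), 22 (U/A), 24 (A/C), 28 (C/U).
There are 7 differences over 42 sites, so p = 7/42 = 0.167.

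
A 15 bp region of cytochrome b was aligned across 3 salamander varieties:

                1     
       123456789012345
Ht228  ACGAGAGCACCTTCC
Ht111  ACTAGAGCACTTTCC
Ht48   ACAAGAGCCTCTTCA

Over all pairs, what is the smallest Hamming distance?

2

Pairwise Hamming distances:
  Ht228 vs Ht111: 2
  Ht228 vs Ht48: 4
  Ht111 vs Ht48: 5
The smallest is 2, between Ht228 and Ht111.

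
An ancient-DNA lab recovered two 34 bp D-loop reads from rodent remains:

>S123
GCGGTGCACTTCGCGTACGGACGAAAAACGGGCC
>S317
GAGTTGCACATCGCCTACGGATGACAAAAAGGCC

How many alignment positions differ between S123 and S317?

The sequences differ at positions 2 (C/A), 4 (G/T), 10 (T/A), 15 (G/C), 22 (C/T), 25 (A/C), 29 (C/A), 30 (G/A).
That gives 8 mismatches out of 34 aligned sites, so the Hamming distance is 8.

8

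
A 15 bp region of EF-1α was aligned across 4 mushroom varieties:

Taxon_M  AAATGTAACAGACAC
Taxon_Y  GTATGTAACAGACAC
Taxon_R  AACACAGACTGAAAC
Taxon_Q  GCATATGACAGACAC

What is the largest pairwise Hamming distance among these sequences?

9

Pairwise Hamming distances:
  Taxon_M vs Taxon_Y: 2
  Taxon_M vs Taxon_R: 7
  Taxon_M vs Taxon_Q: 4
  Taxon_Y vs Taxon_R: 9
  Taxon_Y vs Taxon_Q: 3
  Taxon_R vs Taxon_Q: 8
The largest is 9, between Taxon_Y and Taxon_R.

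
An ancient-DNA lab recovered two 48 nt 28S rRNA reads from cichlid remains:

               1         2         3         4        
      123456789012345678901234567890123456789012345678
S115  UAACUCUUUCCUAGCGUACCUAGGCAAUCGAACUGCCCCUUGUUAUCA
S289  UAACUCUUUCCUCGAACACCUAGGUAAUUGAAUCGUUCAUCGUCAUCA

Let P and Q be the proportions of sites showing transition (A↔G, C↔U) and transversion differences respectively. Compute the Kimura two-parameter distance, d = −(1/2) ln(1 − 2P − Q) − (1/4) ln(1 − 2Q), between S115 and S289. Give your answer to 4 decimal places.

Differing sites — 13:A/C (Tv); 15:C/A (Tv); 16:G/A (Ti); 17:U/C (Ti); 25:C/U (Ti); 29:C/U (Ti); 33:C/U (Ti); 34:U/C (Ti); 36:C/U (Ti); 37:C/U (Ti); 39:C/A (Tv); 41:U/C (Ti); 44:U/C (Ti).
Of the 13 differences, 10 transitions and 3 transversions over 48 sites: P = 10/48 = 0.208333, Q = 3/48 = 0.062500.
d = −0.5·ln(0.520834) − 0.25·ln(0.875000) = −0.5·(-0.652324) − 0.25·(-0.133531) = 0.3595.

0.3595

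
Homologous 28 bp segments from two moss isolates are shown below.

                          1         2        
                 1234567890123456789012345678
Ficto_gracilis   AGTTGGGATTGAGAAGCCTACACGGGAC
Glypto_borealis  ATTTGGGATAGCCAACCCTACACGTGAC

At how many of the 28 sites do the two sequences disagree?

Mismatches occur at site 2 (G↔T), site 10 (T↔A), site 12 (A↔C), site 13 (G↔C), site 16 (G↔C), site 25 (G↔T).
That gives 6 mismatches out of 28 aligned sites, so the Hamming distance is 6.

6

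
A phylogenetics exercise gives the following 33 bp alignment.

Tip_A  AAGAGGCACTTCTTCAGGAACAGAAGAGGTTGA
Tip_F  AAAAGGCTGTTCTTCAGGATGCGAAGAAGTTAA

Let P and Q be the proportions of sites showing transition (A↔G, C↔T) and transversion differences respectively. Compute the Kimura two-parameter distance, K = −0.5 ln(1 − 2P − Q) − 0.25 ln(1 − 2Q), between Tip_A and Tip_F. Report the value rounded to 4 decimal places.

0.2930

Mismatches occur at site 3 (G↔A, transition), site 8 (A↔T, transversion), site 9 (C↔G, transversion), site 20 (A↔T, transversion), site 21 (C↔G, transversion), site 22 (A↔C, transversion), site 28 (G↔A, transition), site 32 (G↔A, transition).
Of the 8 differences, 3 transitions and 5 transversions over 33 sites: P = 3/33 = 0.090909, Q = 5/33 = 0.151515.
d = −0.5·ln(0.666667) − 0.25·ln(0.696970) = −0.5·(-0.405465) − 0.25·(-0.361013) = 0.2930.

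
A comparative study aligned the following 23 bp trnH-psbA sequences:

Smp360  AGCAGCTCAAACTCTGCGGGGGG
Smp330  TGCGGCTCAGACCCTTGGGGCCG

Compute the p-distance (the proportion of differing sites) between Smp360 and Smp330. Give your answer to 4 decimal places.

The sequences differ at positions 1 (A/T), 4 (A/G), 10 (A/G), 13 (T/C), 16 (G/T), 17 (C/G), 21 (G/C), 22 (G/C).
There are 8 differences over 23 sites, so p = 8/23 = 0.3478.

0.3478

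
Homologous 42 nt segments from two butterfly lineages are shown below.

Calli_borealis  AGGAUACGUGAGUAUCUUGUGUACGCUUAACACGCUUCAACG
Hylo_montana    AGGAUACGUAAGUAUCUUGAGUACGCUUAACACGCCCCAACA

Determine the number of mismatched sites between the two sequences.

Mismatches occur at site 10 (G↔A), site 20 (U↔A), site 36 (U↔C), site 37 (U↔C), site 42 (G↔A).
That gives 5 mismatches out of 42 aligned sites, so the Hamming distance is 5.

5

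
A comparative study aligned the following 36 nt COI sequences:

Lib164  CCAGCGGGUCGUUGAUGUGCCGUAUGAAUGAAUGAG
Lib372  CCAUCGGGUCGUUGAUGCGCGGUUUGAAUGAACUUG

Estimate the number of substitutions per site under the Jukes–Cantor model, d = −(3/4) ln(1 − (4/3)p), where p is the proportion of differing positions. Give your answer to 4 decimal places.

Differing sites — 4:G/U; 18:U/C; 21:C/G; 24:A/U; 33:U/C; 34:G/U; 35:A/U.
p = 7/36 = 0.194444.
d = −0.75 · ln(1 − (4/3)·0.194444) = −0.75 · ln(0.740741) = −0.75 · (-0.300104) = 0.2251.

0.2251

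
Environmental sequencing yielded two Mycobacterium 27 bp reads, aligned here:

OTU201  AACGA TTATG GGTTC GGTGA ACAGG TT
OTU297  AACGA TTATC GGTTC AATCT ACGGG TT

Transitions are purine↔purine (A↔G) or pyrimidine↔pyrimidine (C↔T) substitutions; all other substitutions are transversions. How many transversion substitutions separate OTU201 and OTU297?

Mismatches occur at site 10 (G→C, transversion), site 16 (G→A, transition), site 17 (G→A, transition), site 19 (G→C, transversion), site 20 (A→T, transversion), site 23 (A→G, transition).
Of the 6 differences, 3 transitions and 3 transversions, so the answer is 3.

3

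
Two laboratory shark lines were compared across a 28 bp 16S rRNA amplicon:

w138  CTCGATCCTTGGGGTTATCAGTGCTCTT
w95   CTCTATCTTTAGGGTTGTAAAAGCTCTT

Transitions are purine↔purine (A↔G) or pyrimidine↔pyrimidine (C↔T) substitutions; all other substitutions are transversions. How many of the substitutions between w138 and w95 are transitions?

4

Differing sites — 4:G/T (Tv); 8:C/T (Ti); 11:G/A (Ti); 17:A/G (Ti); 19:C/A (Tv); 21:G/A (Ti); 22:T/A (Tv).
Of the 7 differences, 4 transitions and 3 transversions, so the answer is 4.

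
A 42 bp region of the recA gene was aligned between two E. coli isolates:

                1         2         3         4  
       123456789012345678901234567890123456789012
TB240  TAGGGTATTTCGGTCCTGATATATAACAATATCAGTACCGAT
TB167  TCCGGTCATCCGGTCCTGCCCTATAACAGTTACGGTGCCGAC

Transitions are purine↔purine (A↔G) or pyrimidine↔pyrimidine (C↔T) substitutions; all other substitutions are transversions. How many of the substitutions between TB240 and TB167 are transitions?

The sequences differ at positions 2 (A/C, transversion), 3 (G/C, transversion), 7 (A/C, transversion), 8 (T/A, transversion), 10 (T/C, transition), 19 (A/C, transversion), 20 (T/C, transition), 21 (A/C, transversion), 29 (A/G, transition), 31 (A/T, transversion), 32 (T/A, transversion), 34 (A/G, transition), 37 (A/G, transition), 42 (T/C, transition).
Of the 14 differences, 6 transitions and 8 transversions, so the answer is 6.

6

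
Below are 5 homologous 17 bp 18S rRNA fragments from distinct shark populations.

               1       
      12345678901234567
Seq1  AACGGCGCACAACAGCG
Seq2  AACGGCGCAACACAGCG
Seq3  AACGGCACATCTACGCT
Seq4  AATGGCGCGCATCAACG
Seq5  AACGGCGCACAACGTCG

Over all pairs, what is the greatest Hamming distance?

Pairwise Hamming distances:
  Seq1 vs Seq2: 2
  Seq1 vs Seq3: 7
  Seq1 vs Seq4: 4
  Seq1 vs Seq5: 2
  Seq2 vs Seq3: 6
  Seq2 vs Seq4: 6
  Seq2 vs Seq5: 4
  Seq3 vs Seq4: 9
  Seq3 vs Seq5: 8
  Seq4 vs Seq5: 5
The largest is 9, between Seq3 and Seq4.

9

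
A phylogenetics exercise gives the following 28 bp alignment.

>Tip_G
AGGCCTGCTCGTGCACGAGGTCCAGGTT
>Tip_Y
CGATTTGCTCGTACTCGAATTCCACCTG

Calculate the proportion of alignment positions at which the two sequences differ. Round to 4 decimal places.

0.3929

The sequences differ at positions 1 (A/C), 3 (G/A), 4 (C/T), 5 (C/T), 13 (G/A), 15 (A/T), 19 (G/A), 20 (G/T), 25 (G/C), 26 (G/C), 28 (T/G).
There are 11 differences over 28 sites, so p = 11/28 = 0.3929.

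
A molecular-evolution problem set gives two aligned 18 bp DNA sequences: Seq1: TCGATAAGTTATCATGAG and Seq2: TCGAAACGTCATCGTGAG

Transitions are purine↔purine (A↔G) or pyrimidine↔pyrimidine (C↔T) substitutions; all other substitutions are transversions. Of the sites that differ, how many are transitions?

2

Mismatches occur at site 5 (T↔A, transversion), site 7 (A↔C, transversion), site 10 (T↔C, transition), site 14 (A↔G, transition).
Of the 4 differences, 2 transitions and 2 transversions, so the answer is 2.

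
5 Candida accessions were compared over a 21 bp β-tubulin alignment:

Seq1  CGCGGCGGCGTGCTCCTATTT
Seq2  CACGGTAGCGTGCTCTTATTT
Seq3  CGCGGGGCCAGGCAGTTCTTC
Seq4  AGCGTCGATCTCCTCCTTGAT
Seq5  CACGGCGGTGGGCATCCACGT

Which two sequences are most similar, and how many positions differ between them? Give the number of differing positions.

Pairwise Hamming distances:
  Seq1 vs Seq2: 4
  Seq1 vs Seq3: 9
  Seq1 vs Seq4: 9
  Seq1 vs Seq5: 8
  Seq2 vs Seq3: 10
  Seq2 vs Seq4: 13
  Seq2 vs Seq5: 10
  Seq3 vs Seq4: 15
  Seq3 vs Seq5: 12
  Seq4 vs Seq5: 13
The smallest is 4, between Seq1 and Seq2.

4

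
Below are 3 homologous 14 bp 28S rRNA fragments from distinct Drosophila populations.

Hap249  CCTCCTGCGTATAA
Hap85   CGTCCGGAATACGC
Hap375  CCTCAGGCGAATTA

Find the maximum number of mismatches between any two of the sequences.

Pairwise Hamming distances:
  Hap249 vs Hap85: 7
  Hap249 vs Hap375: 4
  Hap85 vs Hap375: 8
The largest is 8, between Hap85 and Hap375.

8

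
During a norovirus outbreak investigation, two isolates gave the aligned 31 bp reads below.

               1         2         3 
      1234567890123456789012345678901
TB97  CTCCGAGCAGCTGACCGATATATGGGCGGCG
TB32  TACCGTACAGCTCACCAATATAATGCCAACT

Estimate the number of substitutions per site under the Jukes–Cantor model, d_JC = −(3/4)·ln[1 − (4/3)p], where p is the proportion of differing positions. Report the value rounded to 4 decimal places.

0.5445

The sequences differ at positions 1 (C/T), 2 (T/A), 6 (A/T), 7 (G/A), 13 (G/C), 17 (G/A), 23 (T/A), 24 (G/T), 26 (G/C), 28 (G/A), 29 (G/A), 31 (G/T).
p = 12/31 = 0.387097.
d = −0.75 · ln(1 − (4/3)·0.387097) = −0.75 · ln(0.483871) = −0.75 · (-0.725937) = 0.5445.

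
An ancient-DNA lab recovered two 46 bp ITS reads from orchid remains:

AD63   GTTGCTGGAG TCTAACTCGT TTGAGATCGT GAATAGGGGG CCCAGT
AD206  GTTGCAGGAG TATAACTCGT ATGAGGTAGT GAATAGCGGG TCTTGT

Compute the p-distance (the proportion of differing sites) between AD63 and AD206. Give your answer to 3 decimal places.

The sequences differ at positions 6 (T/A), 12 (C/A), 21 (T/A), 26 (A/G), 28 (C/A), 37 (G/C), 41 (C/T), 43 (C/T), 44 (A/T).
There are 9 differences over 46 sites, so p = 9/46 = 0.196.

0.196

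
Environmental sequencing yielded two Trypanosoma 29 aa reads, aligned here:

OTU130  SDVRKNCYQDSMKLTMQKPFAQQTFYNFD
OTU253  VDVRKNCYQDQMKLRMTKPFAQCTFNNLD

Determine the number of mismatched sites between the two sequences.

Mismatches occur at site 1 (S→V), site 11 (S→Q), site 15 (T→R), site 17 (Q→T), site 23 (Q→C), site 26 (Y→N), site 28 (F→L).
That gives 7 mismatches out of 29 aligned sites, so the Hamming distance is 7.

7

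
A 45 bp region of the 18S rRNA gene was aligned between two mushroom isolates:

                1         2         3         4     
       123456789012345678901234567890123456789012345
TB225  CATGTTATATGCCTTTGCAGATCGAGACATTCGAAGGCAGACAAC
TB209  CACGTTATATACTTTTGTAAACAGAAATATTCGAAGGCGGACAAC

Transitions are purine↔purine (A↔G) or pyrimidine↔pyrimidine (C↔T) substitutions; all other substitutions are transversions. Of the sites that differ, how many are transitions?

The sequences differ at positions 3 (T/C, transition), 11 (G/A, transition), 13 (C/T, transition), 18 (C/T, transition), 20 (G/A, transition), 22 (T/C, transition), 23 (C/A, transversion), 26 (G/A, transition), 28 (C/T, transition), 39 (A/G, transition).
Of the 10 differences, 9 transitions and 1 transversion, so the answer is 9.

9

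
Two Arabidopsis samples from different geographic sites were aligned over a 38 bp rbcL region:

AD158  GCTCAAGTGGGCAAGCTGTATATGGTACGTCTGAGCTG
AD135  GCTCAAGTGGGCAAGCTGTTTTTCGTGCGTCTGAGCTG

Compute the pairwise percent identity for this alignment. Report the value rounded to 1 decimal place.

89.5%

Differing sites — 20:A/T; 22:A/T; 24:G/C; 27:A/G.
34 of the 38 sites match, so the percent identity is 34/38 × 100 = 89.5%.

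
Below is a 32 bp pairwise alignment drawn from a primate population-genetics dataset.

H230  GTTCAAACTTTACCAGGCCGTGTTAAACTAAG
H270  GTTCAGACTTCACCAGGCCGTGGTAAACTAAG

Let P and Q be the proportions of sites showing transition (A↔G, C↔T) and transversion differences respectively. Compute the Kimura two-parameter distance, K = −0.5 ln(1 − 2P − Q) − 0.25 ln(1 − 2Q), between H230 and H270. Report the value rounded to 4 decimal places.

The sequences differ at positions 6 (A/G, transition), 11 (T/C, transition), 23 (T/G, transversion).
Of the 3 differences, 2 transitions and 1 transversion over 32 sites: P = 2/32 = 0.062500, Q = 1/32 = 0.031250.
d = −0.5·ln(0.843750) − 0.25·ln(0.937500) = −0.5·(-0.169899) − 0.25·(-0.064539) = 0.1011.

0.1011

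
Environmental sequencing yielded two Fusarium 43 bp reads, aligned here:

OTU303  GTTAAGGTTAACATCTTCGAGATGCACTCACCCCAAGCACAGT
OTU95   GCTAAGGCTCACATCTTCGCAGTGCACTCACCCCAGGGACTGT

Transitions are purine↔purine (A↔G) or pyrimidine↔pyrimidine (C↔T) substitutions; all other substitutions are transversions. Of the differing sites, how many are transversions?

4

Mismatches occur at site 2 (T→C, transition), site 8 (T→C, transition), site 10 (A→C, transversion), site 20 (A→C, transversion), site 21 (G→A, transition), site 22 (A→G, transition), site 36 (A→G, transition), site 38 (C→G, transversion), site 41 (A→T, transversion).
Of the 9 differences, 5 transitions and 4 transversions, so the answer is 4.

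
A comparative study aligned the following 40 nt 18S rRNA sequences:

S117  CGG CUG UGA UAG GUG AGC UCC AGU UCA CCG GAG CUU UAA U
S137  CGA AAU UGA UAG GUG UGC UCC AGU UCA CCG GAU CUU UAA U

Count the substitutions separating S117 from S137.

Differing sites — 3:G/A; 4:C/A; 5:U/A; 6:G/U; 16:A/U; 33:G/U.
That gives 6 mismatches out of 40 aligned sites, so the Hamming distance is 6.

6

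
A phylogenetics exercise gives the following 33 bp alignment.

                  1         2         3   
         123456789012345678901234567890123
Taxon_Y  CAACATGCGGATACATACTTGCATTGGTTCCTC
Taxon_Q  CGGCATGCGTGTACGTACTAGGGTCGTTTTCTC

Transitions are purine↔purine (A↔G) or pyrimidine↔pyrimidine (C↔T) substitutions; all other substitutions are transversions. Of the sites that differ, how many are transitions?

7

Differing sites — 2:A/G (Ti); 3:A/G (Ti); 10:G/T (Tv); 11:A/G (Ti); 15:A/G (Ti); 20:T/A (Tv); 22:C/G (Tv); 23:A/G (Ti); 25:T/C (Ti); 27:G/T (Tv); 30:C/T (Ti).
Of the 11 differences, 7 transitions and 4 transversions, so the answer is 7.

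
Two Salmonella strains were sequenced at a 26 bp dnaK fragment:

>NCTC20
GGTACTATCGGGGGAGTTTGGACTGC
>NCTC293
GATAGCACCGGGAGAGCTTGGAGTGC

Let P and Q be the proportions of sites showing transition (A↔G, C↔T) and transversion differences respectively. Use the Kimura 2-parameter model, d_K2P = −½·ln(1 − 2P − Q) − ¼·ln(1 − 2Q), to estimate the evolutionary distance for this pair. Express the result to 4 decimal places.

0.3513

Differing sites — 2:G/A (Ti); 5:C/G (Tv); 6:T/C (Ti); 8:T/C (Ti); 13:G/A (Ti); 17:T/C (Ti); 23:C/G (Tv).
Of the 7 differences, 5 transitions and 2 transversions over 26 sites: P = 5/26 = 0.192308, Q = 2/26 = 0.076923.
d = −0.5·ln(0.538461) − 0.25·ln(0.846154) = −0.5·(-0.619040) − 0.25·(-0.167054) = 0.3513.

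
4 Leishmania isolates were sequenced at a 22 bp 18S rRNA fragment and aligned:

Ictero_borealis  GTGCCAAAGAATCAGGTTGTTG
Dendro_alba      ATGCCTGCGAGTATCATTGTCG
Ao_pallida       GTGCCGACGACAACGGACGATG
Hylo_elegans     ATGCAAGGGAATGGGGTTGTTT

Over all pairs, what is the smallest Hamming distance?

7

Pairwise Hamming distances:
  Ictero_borealis vs Dendro_alba: 10
  Ictero_borealis vs Ao_pallida: 9
  Ictero_borealis vs Hylo_elegans: 7
  Dendro_alba vs Ao_pallida: 12
  Dendro_alba vs Hylo_elegans: 10
  Ao_pallida vs Hylo_elegans: 13
The smallest is 7, between Ictero_borealis and Hylo_elegans.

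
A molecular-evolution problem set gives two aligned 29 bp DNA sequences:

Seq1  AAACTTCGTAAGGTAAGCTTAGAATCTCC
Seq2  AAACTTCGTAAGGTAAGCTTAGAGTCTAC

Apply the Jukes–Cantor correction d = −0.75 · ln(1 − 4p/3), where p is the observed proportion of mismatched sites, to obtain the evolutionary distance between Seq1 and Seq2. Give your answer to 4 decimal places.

Differing sites — 24:A/G; 28:C/A.
p = 2/29 = 0.068966.
d = −0.75 · ln(1 − (4/3)·0.068966) = −0.75 · ln(0.908045) = −0.75 · (-0.096461) = 0.0723.

0.0723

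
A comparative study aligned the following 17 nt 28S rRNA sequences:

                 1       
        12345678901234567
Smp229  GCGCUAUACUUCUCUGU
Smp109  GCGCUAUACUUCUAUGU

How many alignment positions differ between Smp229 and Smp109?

A single mismatch occurs at site 14 (C/A).
That gives 1 mismatch out of 17 aligned sites, so the Hamming distance is 1.

1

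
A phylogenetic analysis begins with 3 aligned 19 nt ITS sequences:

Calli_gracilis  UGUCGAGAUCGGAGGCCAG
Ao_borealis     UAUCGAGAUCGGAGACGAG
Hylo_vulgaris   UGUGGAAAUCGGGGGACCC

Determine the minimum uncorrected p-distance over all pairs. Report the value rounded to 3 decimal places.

Pairwise Hamming distances:
  Calli_gracilis vs Ao_borealis: 3
  Calli_gracilis vs Hylo_vulgaris: 6
  Ao_borealis vs Hylo_vulgaris: 9
The smallest is 3 mismatches, between Calli_gracilis and Ao_borealis; p = 3/19 = 0.158.

0.158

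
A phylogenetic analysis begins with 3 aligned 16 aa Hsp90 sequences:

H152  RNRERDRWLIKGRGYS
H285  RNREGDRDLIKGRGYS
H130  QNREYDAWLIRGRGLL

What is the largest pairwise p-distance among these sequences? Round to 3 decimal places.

Pairwise Hamming distances:
  H152 vs H285: 2
  H152 vs H130: 6
  H285 vs H130: 7
The largest is 7 mismatches, between H285 and H130; p = 7/16 = 0.438.

0.438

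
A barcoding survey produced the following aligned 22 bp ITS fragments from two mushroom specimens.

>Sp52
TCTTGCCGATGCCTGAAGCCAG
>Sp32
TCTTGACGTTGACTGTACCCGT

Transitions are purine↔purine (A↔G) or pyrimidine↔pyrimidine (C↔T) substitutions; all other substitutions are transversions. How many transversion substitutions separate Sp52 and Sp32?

Mismatches occur at site 6 (C/A, transversion), site 9 (A/T, transversion), site 12 (C/A, transversion), site 16 (A/T, transversion), site 18 (G/C, transversion), site 21 (A/G, transition), site 22 (G/T, transversion).
Of the 7 differences, 1 transition and 6 transversions, so the answer is 6.

6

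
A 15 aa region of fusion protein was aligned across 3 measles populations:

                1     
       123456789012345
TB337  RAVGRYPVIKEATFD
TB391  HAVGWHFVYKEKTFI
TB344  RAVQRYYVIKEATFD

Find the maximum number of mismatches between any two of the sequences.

8

Pairwise Hamming distances:
  TB337 vs TB391: 7
  TB337 vs TB344: 2
  TB391 vs TB344: 8
The largest is 8, between TB391 and TB344.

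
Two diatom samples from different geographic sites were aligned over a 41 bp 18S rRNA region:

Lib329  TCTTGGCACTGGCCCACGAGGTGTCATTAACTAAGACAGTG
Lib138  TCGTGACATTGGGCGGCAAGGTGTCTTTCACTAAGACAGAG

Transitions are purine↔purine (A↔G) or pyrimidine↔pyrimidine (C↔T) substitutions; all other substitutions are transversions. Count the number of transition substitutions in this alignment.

4

Mismatches occur at site 3 (T↔G, transversion), site 6 (G↔A, transition), site 9 (C↔T, transition), site 13 (C↔G, transversion), site 15 (C↔G, transversion), site 16 (A↔G, transition), site 18 (G↔A, transition), site 26 (A↔T, transversion), site 29 (A↔C, transversion), site 40 (T↔A, transversion).
Of the 10 differences, 4 transitions and 6 transversions, so the answer is 4.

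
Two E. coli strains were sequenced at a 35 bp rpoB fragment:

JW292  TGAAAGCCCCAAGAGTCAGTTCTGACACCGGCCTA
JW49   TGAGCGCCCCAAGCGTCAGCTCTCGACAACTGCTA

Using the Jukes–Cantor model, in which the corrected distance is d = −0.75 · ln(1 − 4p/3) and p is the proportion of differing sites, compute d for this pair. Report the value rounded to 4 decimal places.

The sequences differ at positions 4 (A/G), 5 (A/C), 14 (A/C), 20 (T/C), 24 (G/C), 25 (A/G), 26 (C/A), 27 (A/C), 28 (C/A), 29 (C/A), 30 (G/C), 31 (G/T), 32 (C/G).
p = 13/35 = 0.371429.
d = −0.75 · ln(1 − (4/3)·0.371429) = −0.75 · ln(0.504761) = −0.75 · (-0.683670) = 0.5128.

0.5128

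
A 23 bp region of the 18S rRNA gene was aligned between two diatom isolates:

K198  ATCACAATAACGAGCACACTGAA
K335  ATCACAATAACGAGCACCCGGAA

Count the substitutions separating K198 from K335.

Mismatches occur at site 18 (A/C), site 20 (T/G).
That gives 2 mismatches out of 23 aligned sites, so the Hamming distance is 2.

2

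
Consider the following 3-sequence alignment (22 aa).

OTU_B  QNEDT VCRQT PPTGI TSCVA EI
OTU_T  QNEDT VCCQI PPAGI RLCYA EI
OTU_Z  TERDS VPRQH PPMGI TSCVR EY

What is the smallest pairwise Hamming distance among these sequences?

Pairwise Hamming distances:
  OTU_B vs OTU_T: 6
  OTU_B vs OTU_Z: 9
  OTU_T vs OTU_Z: 13
The smallest is 6, between OTU_B and OTU_T.

6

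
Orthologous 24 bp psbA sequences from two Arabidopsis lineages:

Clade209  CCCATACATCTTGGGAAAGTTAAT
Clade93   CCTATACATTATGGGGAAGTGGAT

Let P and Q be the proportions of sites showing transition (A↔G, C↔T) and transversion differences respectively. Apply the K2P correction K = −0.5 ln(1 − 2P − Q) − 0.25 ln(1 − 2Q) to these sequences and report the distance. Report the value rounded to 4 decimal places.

0.3151

The sequences differ at positions 3 (C/T, transition), 10 (C/T, transition), 11 (T/A, transversion), 16 (A/G, transition), 21 (T/G, transversion), 22 (A/G, transition).
Of the 6 differences, 4 transitions and 2 transversions over 24 sites: P = 4/24 = 0.166667, Q = 2/24 = 0.083333.
d = −0.5·ln(0.583333) − 0.25·ln(0.833334) = −0.5·(-0.538997) − 0.25·(-0.182321) = 0.3151.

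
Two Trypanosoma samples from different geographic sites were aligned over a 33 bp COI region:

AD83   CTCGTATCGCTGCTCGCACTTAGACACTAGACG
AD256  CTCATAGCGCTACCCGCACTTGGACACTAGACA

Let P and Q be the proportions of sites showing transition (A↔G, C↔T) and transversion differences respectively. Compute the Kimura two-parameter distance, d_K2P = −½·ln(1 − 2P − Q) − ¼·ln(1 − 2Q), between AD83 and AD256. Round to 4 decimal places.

Differing sites — 4:G/A (Ti); 7:T/G (Tv); 12:G/A (Ti); 14:T/C (Ti); 22:A/G (Ti); 33:G/A (Ti).
Of the 6 differences, 5 transitions and 1 transversion over 33 sites: P = 5/33 = 0.151515, Q = 1/33 = 0.030303.
d = −0.5·ln(0.666667) − 0.25·ln(0.939394) = −0.5·(-0.405465) − 0.25·(-0.062520) = 0.2184.

0.2184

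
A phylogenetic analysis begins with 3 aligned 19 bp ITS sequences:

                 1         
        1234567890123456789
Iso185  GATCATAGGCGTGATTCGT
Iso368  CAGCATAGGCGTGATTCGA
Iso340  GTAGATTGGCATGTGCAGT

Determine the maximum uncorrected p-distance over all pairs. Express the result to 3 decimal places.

0.579

Pairwise Hamming distances:
  Iso185 vs Iso368: 3
  Iso185 vs Iso340: 9
  Iso368 vs Iso340: 11
The largest is 11 mismatches, between Iso368 and Iso340; p = 11/19 = 0.579.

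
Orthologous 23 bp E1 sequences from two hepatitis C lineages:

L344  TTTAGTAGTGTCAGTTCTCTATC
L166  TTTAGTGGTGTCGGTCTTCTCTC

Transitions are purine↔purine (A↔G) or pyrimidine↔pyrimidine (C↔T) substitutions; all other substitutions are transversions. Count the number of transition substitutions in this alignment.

Mismatches occur at site 7 (A↔G, transition), site 13 (A↔G, transition), site 16 (T↔C, transition), site 17 (C↔T, transition), site 21 (A↔C, transversion).
Of the 5 differences, 4 transitions and 1 transversion, so the answer is 4.

4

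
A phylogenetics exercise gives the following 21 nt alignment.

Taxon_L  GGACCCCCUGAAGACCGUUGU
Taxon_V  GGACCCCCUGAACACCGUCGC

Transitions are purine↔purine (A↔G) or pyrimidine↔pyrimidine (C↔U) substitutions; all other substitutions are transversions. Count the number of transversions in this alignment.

1

The sequences differ at positions 13 (G/C, transversion), 19 (U/C, transition), 21 (U/C, transition).
Of the 3 differences, 2 transitions and 1 transversion, so the answer is 1.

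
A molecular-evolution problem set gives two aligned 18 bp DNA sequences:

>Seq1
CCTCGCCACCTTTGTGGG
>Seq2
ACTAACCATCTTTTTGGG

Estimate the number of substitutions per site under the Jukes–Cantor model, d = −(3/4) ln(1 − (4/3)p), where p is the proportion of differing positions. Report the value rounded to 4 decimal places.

0.3470

Mismatches occur at site 1 (C/A), site 4 (C/A), site 5 (G/A), site 9 (C/T), site 14 (G/T).
p = 5/18 = 0.277778.
d = −0.75 · ln(1 − (4/3)·0.277778) = −0.75 · ln(0.629629) = −0.75 · (-0.462625) = 0.3470.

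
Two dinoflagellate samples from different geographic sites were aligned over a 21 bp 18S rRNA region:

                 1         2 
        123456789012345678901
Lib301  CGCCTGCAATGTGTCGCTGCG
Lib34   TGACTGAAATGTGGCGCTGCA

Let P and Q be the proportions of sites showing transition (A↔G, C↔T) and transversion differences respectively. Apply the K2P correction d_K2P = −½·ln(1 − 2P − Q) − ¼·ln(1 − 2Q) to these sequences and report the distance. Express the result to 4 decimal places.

Differing sites — 1:C/T (Ti); 3:C/A (Tv); 7:C/A (Tv); 14:T/G (Tv); 21:G/A (Ti).
Of the 5 differences, 2 transitions and 3 transversions over 21 sites: P = 2/21 = 0.095238, Q = 3/21 = 0.142857.
d = −0.5·ln(0.666667) − 0.25·ln(0.714286) = −0.5·(-0.405465) − 0.25·(-0.336472) = 0.2869.

0.2869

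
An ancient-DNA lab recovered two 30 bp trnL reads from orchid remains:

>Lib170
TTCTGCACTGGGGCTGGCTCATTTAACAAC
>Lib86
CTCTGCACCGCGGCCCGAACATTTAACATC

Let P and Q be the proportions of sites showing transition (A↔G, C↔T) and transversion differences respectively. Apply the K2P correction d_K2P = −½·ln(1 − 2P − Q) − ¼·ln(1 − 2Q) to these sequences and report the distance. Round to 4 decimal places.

0.3297

The sequences differ at positions 1 (T/C, transition), 9 (T/C, transition), 11 (G/C, transversion), 15 (T/C, transition), 16 (G/C, transversion), 18 (C/A, transversion), 19 (T/A, transversion), 29 (A/T, transversion).
Of the 8 differences, 3 transitions and 5 transversions over 30 sites: P = 3/30 = 0.100000, Q = 5/30 = 0.166667.
d = −0.5·ln(0.633333) − 0.25·ln(0.666666) = −0.5·(-0.456759) − 0.25·(-0.405466) = 0.3297.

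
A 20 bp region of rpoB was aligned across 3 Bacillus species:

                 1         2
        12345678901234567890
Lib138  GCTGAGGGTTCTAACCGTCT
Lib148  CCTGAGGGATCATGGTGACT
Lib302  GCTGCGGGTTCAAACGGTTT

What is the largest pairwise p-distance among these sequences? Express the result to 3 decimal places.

Pairwise Hamming distances:
  Lib138 vs Lib148: 8
  Lib138 vs Lib302: 4
  Lib148 vs Lib302: 9
The largest is 9 mismatches, between Lib148 and Lib302; p = 9/20 = 0.450.

0.450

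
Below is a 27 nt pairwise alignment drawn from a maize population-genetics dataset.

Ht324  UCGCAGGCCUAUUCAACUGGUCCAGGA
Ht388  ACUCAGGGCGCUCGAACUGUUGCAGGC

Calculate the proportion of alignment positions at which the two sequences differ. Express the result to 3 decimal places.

The sequences differ at positions 1 (U/A), 3 (G/U), 8 (C/G), 10 (U/G), 11 (A/C), 13 (U/C), 14 (C/G), 20 (G/U), 22 (C/G), 27 (A/C).
There are 10 differences over 27 sites, so p = 10/27 = 0.370.

0.370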